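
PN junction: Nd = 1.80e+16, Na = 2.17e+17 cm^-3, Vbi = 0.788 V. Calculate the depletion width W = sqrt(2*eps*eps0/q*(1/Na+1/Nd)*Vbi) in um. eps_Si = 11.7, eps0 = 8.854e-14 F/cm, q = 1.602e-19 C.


Step 1: 1/Na + 1/Nd = 1/2.17e+17 + 1/1.80e+16 = 6.01639e-17
Step 2: 2*eps*eps0/q = 2*11.7*8.854e-14/1.602e-19 = 1.293281e+07
Step 3: W^2 = 1.293281e+07 * 6.01639e-17 * 0.788 = 6.13134e-10
Step 4: W = sqrt(6.13134e-10) = 2.476e-05 cm = 0.2476 um

0.2476


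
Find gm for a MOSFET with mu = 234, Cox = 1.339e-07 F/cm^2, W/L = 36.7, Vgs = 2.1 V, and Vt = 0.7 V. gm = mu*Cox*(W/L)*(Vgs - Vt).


Step 1: Vov = Vgs - Vt = 2.1 - 0.7 = 1.4 V
Step 2: gm = mu * Cox * (W/L) * Vov
Step 3: gm = 234 * 1.339e-07 * 36.7 * 1.4 = 1.61e-03 S

1.61e-03


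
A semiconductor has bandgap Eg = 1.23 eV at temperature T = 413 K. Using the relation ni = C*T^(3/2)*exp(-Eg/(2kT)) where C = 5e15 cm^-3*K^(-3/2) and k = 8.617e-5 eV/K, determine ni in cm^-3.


Step 1: Compute kT = 8.617e-5 * 413 = 0.03558821 eV
Step 2: Exponent = -Eg/(2kT) = -1.23/(2*0.03558821) = -17.28100
Step 3: T^(3/2) = 413^1.5 = 8393.15
Step 4: ni = 5e15 * 8393.15 * exp(-17.28100) = 1.31e+12 cm^-3

1.31e+12


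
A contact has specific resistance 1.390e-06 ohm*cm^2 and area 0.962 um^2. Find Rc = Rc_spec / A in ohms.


Step 1: Convert area to cm^2: 0.962 um^2 = 9.6200e-09 cm^2
Step 2: Rc = Rc_spec / A = 1.390e-06 / 9.6200e-09
Step 3: Rc = 1.44e+02 ohms

1.44e+02


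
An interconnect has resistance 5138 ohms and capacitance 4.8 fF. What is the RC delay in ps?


Step 1: tau = R * C
Step 2: tau = 5138 * 4.8 fF = 5138 * 4.8e-15 F
Step 3: tau = 2.46624e-11 s = 24.6624 ps

24.6624


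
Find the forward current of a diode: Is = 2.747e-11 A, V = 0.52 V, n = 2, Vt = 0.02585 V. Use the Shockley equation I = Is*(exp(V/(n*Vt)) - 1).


Step 1: V/(n*Vt) = 0.52/(2*0.02585) = 10.0580
Step 2: exp(10.0580) = 2.3342e+04
Step 3: I = 2.747e-11 * (2.3342e+04 - 1) = 6.41e-07 A

6.41e-07


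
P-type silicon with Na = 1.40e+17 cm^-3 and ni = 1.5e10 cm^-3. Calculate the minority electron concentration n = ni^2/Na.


Step 1: Majority hole concentration p ≈ Na = 1.40e+17 cm^-3
Step 2: n = ni^2 / Na = (1.5e10)^2 / 1.40e+17
Step 3: n = 1.61e+03 cm^-3

1.61e+03


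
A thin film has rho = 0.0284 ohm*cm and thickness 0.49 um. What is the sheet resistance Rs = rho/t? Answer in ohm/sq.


Step 1: Convert thickness to cm: t = 0.49 um = 4.9000e-05 cm
Step 2: Rs = rho / t = 0.0284 / 4.9000e-05
Step 3: Rs = 579.6 ohm/sq

579.6


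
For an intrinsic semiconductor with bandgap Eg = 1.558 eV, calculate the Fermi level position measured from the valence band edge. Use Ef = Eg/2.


Step 1: For an intrinsic semiconductor, the Fermi level sits at midgap.
Step 2: Ef = Eg / 2 = 1.558 / 2 = 0.779 eV

0.779


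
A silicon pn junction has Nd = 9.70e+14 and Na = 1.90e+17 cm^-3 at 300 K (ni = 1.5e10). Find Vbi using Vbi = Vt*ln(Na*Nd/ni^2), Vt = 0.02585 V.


Step 1: Compute Na*Nd/ni^2 = 1.90e+17 * 9.70e+14 / (1.5e10)^2 = 8.1911e+11
Step 2: ln(8.1911e+11) = 27.4315
Step 3: Vbi = 0.02585 * 27.4315 = 0.709 V

0.709


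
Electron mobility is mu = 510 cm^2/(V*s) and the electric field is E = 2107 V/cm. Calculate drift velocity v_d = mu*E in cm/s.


Step 1: v_d = mu * E
Step 2: v_d = 510 * 2107 = 1074570
Step 3: v_d = 1.07e+06 cm/s

1.07e+06


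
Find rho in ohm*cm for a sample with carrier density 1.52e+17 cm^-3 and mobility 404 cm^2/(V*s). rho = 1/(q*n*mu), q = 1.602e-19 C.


Step 1: sigma = q * n * mu = 1.602e-19 * 1.52e+17 * 404 = 9.83756e+00 S/cm
Step 2: rho = 1 / sigma = 1 / 9.83756e+00 = 0.1017 ohm*cm

0.1017


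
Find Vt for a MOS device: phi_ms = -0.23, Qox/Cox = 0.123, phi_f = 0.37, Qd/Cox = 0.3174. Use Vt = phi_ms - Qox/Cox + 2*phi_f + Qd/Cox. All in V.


Step 1: Vt = phi_ms - Qox/Cox + 2*phi_f + Qd/Cox
Step 2: Vt = -0.23 - 0.123 + 2*0.37 + 0.3174
Step 3: Vt = -0.23 - 0.123 + 0.74 + 0.3174
Step 4: Vt = 0.7044 V

0.7044


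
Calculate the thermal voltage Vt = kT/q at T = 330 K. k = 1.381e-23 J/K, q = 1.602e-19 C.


Step 1: kT = 1.381e-23 * 330 = 4.5573e-21 J
Step 2: Vt = kT/q = 4.5573e-21 / 1.602e-19
Step 3: Vt = 0.02845 V

0.02845


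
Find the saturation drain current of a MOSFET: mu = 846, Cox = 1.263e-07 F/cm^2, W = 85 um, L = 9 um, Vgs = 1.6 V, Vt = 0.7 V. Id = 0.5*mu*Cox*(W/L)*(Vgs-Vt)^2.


Step 1: Overdrive voltage Vov = Vgs - Vt = 1.6 - 0.7 = 0.9 V
Step 2: W/L = 85/9 = 9.44444
Step 3: Id = 0.5 * 846 * 1.263e-07 * 9.44444 * 0.9^2
Step 4: Id = 4.09e-04 A

4.09e-04


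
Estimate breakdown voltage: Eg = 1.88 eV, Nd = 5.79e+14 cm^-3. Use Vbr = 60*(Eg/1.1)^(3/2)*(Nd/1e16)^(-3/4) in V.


Step 1: Eg/1.1 = 1.88/1.1 = 1.709091
Step 2: (Eg/1.1)^1.5 = 1.709091^1.5 = 2.234332
Step 3: (Nd/1e16)^(-0.75) = (0.0579)^(-0.75) = 8.472100
Step 4: Vbr = 60 * 2.234332 * 8.472100 = 1135.8 V

1135.8


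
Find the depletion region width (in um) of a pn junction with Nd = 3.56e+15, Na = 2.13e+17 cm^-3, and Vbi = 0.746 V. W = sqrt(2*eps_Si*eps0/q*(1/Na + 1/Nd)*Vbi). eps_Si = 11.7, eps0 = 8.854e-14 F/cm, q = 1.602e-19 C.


Step 1: 1/Na + 1/Nd = 1/2.13e+17 + 1/3.56e+15 = 2.85594e-16
Step 2: 2*eps*eps0/q = 2*11.7*8.854e-14/1.602e-19 = 1.293281e+07
Step 3: W^2 = 1.293281e+07 * 2.85594e-16 * 0.746 = 2.75538e-09
Step 4: W = sqrt(2.75538e-09) = 5.249e-05 cm = 0.5249 um

0.5249


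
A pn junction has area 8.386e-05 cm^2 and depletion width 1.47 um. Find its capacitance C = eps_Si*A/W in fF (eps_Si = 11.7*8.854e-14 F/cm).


Step 1: eps_Si = 11.7 * 8.854e-14 = 1.035918e-12 F/cm
Step 2: W in cm = 1.47 * 1e-4 = 1.47e-04 cm
Step 3: C = 1.035918e-12 * 8.386e-05 / 1.47e-04 = 5.909666e-13 F
Step 4: C = 590.97 fF

590.97


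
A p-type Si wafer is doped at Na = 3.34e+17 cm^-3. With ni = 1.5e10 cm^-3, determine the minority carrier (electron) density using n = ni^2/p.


Step 1: Majority hole concentration p ≈ Na = 3.34e+17 cm^-3
Step 2: n = ni^2 / Na = (1.5e10)^2 / 3.34e+17
Step 3: n = 6.74e+02 cm^-3

6.74e+02


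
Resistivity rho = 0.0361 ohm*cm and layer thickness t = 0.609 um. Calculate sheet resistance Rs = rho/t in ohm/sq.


Step 1: Convert thickness to cm: t = 0.609 um = 6.0900e-05 cm
Step 2: Rs = rho / t = 0.0361 / 6.0900e-05
Step 3: Rs = 592.8 ohm/sq

592.8


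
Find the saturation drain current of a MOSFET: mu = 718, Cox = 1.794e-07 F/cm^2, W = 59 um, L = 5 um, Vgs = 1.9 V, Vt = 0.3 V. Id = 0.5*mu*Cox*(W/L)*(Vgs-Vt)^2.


Step 1: Overdrive voltage Vov = Vgs - Vt = 1.9 - 0.3 = 1.6 V
Step 2: W/L = 59/5 = 11.8
Step 3: Id = 0.5 * 718 * 1.794e-07 * 11.8 * 1.6^2
Step 4: Id = 1.95e-03 A

1.95e-03


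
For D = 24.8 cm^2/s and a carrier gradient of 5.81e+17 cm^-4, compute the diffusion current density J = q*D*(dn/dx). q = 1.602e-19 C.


Step 1: J = q * D * (dn/dx)
Step 2: J = 1.602e-19 * 24.8 * 5.81e+17
Step 3: J = 2.31e+00 A/cm^2

2.31e+00


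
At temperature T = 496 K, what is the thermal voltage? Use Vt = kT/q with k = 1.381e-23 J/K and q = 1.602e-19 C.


Step 1: kT = 1.381e-23 * 496 = 6.84976e-21 J
Step 2: Vt = kT/q = 6.84976e-21 / 1.602e-19
Step 3: Vt = 0.04276 V

0.04276


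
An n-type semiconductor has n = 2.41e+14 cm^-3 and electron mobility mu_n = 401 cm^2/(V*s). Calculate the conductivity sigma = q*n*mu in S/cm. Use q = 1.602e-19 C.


Step 1: sigma = q * n * mu
Step 2: sigma = 1.602e-19 * 2.41e+14 * 401
Step 3: sigma = 1.548e-02 S/cm

1.548e-02


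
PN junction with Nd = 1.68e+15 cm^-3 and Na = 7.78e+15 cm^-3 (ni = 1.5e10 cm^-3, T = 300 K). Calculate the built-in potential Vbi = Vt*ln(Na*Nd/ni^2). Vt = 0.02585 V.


Step 1: Compute Na*Nd/ni^2 = 7.78e+15 * 1.68e+15 / (1.5e10)^2 = 5.8091e+10
Step 2: ln(5.8091e+10) = 24.7853
Step 3: Vbi = 0.02585 * 24.7853 = 0.641 V

0.641


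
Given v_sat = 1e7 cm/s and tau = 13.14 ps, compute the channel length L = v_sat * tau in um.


Step 1: tau in seconds = 13.14 ps * 1e-12 = 1.3140e-11 s
Step 2: L = v_sat * tau = 1e7 * 1.3140e-11 = 1.3140e-04 cm
Step 3: L in um = 1.3140e-04 * 1e4 = 1.314 um

1.314


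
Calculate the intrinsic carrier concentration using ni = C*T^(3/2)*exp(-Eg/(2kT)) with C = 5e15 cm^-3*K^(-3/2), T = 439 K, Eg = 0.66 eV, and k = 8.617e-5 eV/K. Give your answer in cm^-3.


Step 1: Compute kT = 8.617e-5 * 439 = 0.03782863 eV
Step 2: Exponent = -Eg/(2kT) = -0.66/(2*0.03782863) = -8.72355
Step 3: T^(3/2) = 439^1.5 = 9198.07
Step 4: ni = 5e15 * 9198.07 * exp(-8.72355) = 7.48e+15 cm^-3

7.48e+15


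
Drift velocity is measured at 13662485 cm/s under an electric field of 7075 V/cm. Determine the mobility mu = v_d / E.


Step 1: mu = v_d / E
Step 2: mu = 13662485 / 7075
Step 3: mu = 1931.09 cm^2/(V*s)

1931.09


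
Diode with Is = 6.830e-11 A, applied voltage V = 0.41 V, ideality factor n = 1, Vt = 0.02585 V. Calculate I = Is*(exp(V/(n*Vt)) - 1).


Step 1: V/(n*Vt) = 0.41/(1*0.02585) = 15.8607
Step 2: exp(15.8607) = 7.7306e+06
Step 3: I = 6.830e-11 * (7.7306e+06 - 1) = 5.28e-04 A

5.28e-04


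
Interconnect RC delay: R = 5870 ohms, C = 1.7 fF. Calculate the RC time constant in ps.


Step 1: tau = R * C
Step 2: tau = 5870 * 1.7 fF = 5870 * 1.7e-15 F
Step 3: tau = 9.979e-12 s = 9.979 ps

9.979


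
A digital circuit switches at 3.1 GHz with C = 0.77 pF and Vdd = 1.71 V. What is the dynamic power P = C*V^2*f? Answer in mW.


Step 1: V^2 = 1.71^2 = 2.9241 V^2
Step 2: P = C*V^2*f = 0.77e-12 F * 2.9241 * 3.1e9 Hz
Step 3: P = 6.9798267e-03 W
Step 4: P = 6.98 mW

6.98


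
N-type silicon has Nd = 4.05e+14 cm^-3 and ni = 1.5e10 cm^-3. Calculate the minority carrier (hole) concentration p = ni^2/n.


Step 1: Since Nd >> ni, n ≈ Nd = 4.05e+14 cm^-3
Step 2: p = ni^2 / n = (1.5e10)^2 / 4.05e+14
Step 3: p = 2.25e20 / 4.05e+14 = 5.56e+05 cm^-3

5.56e+05


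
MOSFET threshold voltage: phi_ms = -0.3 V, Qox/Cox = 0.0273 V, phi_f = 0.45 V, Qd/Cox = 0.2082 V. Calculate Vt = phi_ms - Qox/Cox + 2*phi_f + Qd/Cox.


Step 1: Vt = phi_ms - Qox/Cox + 2*phi_f + Qd/Cox
Step 2: Vt = -0.3 - 0.0273 + 2*0.45 + 0.2082
Step 3: Vt = -0.3 - 0.0273 + 0.9 + 0.2082
Step 4: Vt = 0.7809 V

0.7809


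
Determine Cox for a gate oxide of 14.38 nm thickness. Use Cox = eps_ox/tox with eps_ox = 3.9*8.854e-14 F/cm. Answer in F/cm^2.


Step 1: eps_ox = 3.9 * 8.854e-14 = 3.45306e-13 F/cm
Step 2: tox in cm = 14.38 nm * 1e-7 = 1.4380e-06 cm
Step 3: Cox = 3.45306e-13 / 1.4380e-06 = 2.40e-07 F/cm^2

2.40e-07


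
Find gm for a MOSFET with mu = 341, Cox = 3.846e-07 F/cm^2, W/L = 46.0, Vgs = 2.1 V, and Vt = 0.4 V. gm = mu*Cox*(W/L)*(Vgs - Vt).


Step 1: Vov = Vgs - Vt = 2.1 - 0.4 = 1.7 V
Step 2: gm = mu * Cox * (W/L) * Vov
Step 3: gm = 341 * 3.846e-07 * 46.0 * 1.7 = 1.03e-02 S

1.03e-02


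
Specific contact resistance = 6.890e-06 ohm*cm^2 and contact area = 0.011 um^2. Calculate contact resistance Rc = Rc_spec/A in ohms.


Step 1: Convert area to cm^2: 0.011 um^2 = 1.1000e-10 cm^2
Step 2: Rc = Rc_spec / A = 6.890e-06 / 1.1000e-10
Step 3: Rc = 6.26e+04 ohms

6.26e+04


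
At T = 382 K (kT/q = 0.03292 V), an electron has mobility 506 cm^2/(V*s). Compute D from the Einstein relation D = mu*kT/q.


Step 1: D = mu * (kT/q)
Step 2: D = 506 * 0.03292
Step 3: D = 16.66 cm^2/s

16.66


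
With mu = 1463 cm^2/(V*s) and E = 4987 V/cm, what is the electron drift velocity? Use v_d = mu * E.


Step 1: v_d = mu * E
Step 2: v_d = 1463 * 4987 = 7295981
Step 3: v_d = 7.30e+06 cm/s

7.30e+06


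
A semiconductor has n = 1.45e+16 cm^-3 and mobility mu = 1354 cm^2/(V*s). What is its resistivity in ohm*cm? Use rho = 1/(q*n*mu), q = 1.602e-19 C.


Step 1: sigma = q * n * mu = 1.602e-19 * 1.45e+16 * 1354 = 3.14521e+00 S/cm
Step 2: rho = 1 / sigma = 1 / 3.14521e+00 = 0.3179 ohm*cm

0.3179


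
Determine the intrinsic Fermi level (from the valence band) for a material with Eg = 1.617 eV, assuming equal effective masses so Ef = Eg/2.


Step 1: For an intrinsic semiconductor, the Fermi level sits at midgap.
Step 2: Ef = Eg / 2 = 1.617 / 2 = 0.8085 eV

0.8085


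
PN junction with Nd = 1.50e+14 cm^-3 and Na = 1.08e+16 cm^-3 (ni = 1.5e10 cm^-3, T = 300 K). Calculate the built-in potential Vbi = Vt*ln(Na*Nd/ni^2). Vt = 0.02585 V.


Step 1: Compute Na*Nd/ni^2 = 1.08e+16 * 1.50e+14 / (1.5e10)^2 = 7.2000e+09
Step 2: ln(7.2000e+09) = 22.6973
Step 3: Vbi = 0.02585 * 22.6973 = 0.587 V

0.587


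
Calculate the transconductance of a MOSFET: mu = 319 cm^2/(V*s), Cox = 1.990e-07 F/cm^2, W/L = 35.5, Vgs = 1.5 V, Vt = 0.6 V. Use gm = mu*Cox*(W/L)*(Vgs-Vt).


Step 1: Vov = Vgs - Vt = 1.5 - 0.6 = 0.9 V
Step 2: gm = mu * Cox * (W/L) * Vov
Step 3: gm = 319 * 1.990e-07 * 35.5 * 0.9 = 2.03e-03 S

2.03e-03


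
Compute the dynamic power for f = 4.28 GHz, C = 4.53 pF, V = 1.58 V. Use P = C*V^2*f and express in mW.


Step 1: V^2 = 1.58^2 = 2.4964 V^2
Step 2: P = C*V^2*f = 4.53e-12 F * 2.4964 * 4.28e9 Hz
Step 3: P = 4.840120176e-02 W
Step 4: P = 48.401 mW

48.401


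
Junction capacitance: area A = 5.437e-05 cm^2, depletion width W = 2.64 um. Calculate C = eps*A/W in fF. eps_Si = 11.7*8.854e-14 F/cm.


Step 1: eps_Si = 11.7 * 8.854e-14 = 1.035918e-12 F/cm
Step 2: W in cm = 2.64 * 1e-4 = 2.64e-04 cm
Step 3: C = 1.035918e-12 * 5.437e-05 / 2.64e-04 = 2.133442e-13 F
Step 4: C = 213.34 fF

213.34


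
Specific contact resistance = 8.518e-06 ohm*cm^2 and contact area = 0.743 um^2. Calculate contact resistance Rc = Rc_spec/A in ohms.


Step 1: Convert area to cm^2: 0.743 um^2 = 7.4300e-09 cm^2
Step 2: Rc = Rc_spec / A = 8.518e-06 / 7.4300e-09
Step 3: Rc = 1.15e+03 ohms

1.15e+03


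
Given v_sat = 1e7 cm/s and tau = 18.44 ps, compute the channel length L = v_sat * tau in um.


Step 1: tau in seconds = 18.44 ps * 1e-12 = 1.8440e-11 s
Step 2: L = v_sat * tau = 1e7 * 1.8440e-11 = 1.8440e-04 cm
Step 3: L in um = 1.8440e-04 * 1e4 = 1.844 um

1.844


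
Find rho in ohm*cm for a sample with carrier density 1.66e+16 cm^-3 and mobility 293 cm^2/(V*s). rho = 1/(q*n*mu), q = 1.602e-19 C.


Step 1: sigma = q * n * mu = 1.602e-19 * 1.66e+16 * 293 = 7.79181e-01 S/cm
Step 2: rho = 1 / sigma = 1 / 7.79181e-01 = 1.283 ohm*cm

1.283


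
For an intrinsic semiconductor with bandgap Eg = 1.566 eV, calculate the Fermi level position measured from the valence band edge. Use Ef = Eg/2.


Step 1: For an intrinsic semiconductor, the Fermi level sits at midgap.
Step 2: Ef = Eg / 2 = 1.566 / 2 = 0.783 eV

0.783


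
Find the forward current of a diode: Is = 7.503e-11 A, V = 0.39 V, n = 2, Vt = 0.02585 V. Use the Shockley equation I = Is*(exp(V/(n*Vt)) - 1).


Step 1: V/(n*Vt) = 0.39/(2*0.02585) = 7.5435
Step 2: exp(7.5435) = 1.8884e+03
Step 3: I = 7.503e-11 * (1.8884e+03 - 1) = 1.42e-07 A

1.42e-07


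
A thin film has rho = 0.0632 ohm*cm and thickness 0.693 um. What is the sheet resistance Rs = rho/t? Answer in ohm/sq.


Step 1: Convert thickness to cm: t = 0.693 um = 6.9300e-05 cm
Step 2: Rs = rho / t = 0.0632 / 6.9300e-05
Step 3: Rs = 912.0 ohm/sq

912.0


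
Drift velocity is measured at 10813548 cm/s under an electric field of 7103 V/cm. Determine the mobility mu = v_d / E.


Step 1: mu = v_d / E
Step 2: mu = 10813548 / 7103
Step 3: mu = 1522.39 cm^2/(V*s)

1522.39


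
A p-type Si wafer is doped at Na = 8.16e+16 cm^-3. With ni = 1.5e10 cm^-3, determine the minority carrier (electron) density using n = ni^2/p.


Step 1: Majority hole concentration p ≈ Na = 8.16e+16 cm^-3
Step 2: n = ni^2 / Na = (1.5e10)^2 / 8.16e+16
Step 3: n = 2.76e+03 cm^-3

2.76e+03


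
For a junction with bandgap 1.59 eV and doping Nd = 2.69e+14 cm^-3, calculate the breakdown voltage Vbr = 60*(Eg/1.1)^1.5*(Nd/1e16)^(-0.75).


Step 1: Eg/1.1 = 1.59/1.1 = 1.445455
Step 2: (Eg/1.1)^1.5 = 1.445455^1.5 = 1.737828
Step 3: (Nd/1e16)^(-0.75) = (0.0269)^(-0.75) = 15.055174
Step 4: Vbr = 60 * 1.737828 * 15.055174 = 1569.8 V

1569.8


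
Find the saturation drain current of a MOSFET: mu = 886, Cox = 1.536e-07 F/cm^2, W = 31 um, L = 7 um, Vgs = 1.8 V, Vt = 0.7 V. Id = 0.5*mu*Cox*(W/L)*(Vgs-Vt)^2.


Step 1: Overdrive voltage Vov = Vgs - Vt = 1.8 - 0.7 = 1.1 V
Step 2: W/L = 31/7 = 4.42857
Step 3: Id = 0.5 * 886 * 1.536e-07 * 4.42857 * 1.1^2
Step 4: Id = 3.65e-04 A

3.65e-04


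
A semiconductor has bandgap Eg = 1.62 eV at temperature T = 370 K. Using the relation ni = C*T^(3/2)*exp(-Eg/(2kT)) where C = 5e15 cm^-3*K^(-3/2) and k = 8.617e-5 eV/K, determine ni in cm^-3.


Step 1: Compute kT = 8.617e-5 * 370 = 0.0318829 eV
Step 2: Exponent = -Eg/(2kT) = -1.62/(2*0.0318829) = -25.40547
Step 3: T^(3/2) = 370^1.5 = 7117.09
Step 4: ni = 5e15 * 7117.09 * exp(-25.40547) = 3.29e+08 cm^-3

3.29e+08


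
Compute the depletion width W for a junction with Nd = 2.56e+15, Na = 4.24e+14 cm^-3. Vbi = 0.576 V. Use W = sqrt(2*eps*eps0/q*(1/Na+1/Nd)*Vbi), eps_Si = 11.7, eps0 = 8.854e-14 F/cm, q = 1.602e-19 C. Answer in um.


Step 1: 1/Na + 1/Nd = 1/4.24e+14 + 1/2.56e+15 = 2.74912e-15
Step 2: 2*eps*eps0/q = 2*11.7*8.854e-14/1.602e-19 = 1.293281e+07
Step 3: W^2 = 1.293281e+07 * 2.74912e-15 * 0.576 = 2.04790e-08
Step 4: W = sqrt(2.04790e-08) = 1.431e-04 cm = 1.431 um

1.431


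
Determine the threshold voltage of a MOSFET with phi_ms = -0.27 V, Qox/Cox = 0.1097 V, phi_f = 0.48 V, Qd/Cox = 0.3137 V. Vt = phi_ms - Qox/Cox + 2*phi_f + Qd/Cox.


Step 1: Vt = phi_ms - Qox/Cox + 2*phi_f + Qd/Cox
Step 2: Vt = -0.27 - 0.1097 + 2*0.48 + 0.3137
Step 3: Vt = -0.27 - 0.1097 + 0.96 + 0.3137
Step 4: Vt = 0.894 V

0.894


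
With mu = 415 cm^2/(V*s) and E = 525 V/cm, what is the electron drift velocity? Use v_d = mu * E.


Step 1: v_d = mu * E
Step 2: v_d = 415 * 525 = 217875
Step 3: v_d = 2.18e+05 cm/s

2.18e+05


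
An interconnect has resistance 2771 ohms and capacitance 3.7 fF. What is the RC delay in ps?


Step 1: tau = R * C
Step 2: tau = 2771 * 3.7 fF = 2771 * 3.7e-15 F
Step 3: tau = 1.02527e-11 s = 10.2527 ps

10.2527


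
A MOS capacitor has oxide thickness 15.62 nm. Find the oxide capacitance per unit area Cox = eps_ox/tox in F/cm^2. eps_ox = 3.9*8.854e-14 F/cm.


Step 1: eps_ox = 3.9 * 8.854e-14 = 3.45306e-13 F/cm
Step 2: tox in cm = 15.62 nm * 1e-7 = 1.5620e-06 cm
Step 3: Cox = 3.45306e-13 / 1.5620e-06 = 2.21e-07 F/cm^2

2.21e-07


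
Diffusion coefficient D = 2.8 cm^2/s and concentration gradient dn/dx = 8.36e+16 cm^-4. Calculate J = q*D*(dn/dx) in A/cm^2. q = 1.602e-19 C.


Step 1: J = q * D * (dn/dx)
Step 2: J = 1.602e-19 * 2.8 * 8.36e+16
Step 3: J = 3.75e-02 A/cm^2

3.75e-02


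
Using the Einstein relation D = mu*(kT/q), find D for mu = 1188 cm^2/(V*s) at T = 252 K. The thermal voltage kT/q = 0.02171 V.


Step 1: D = mu * (kT/q)
Step 2: D = 1188 * 0.02171
Step 3: D = 25.79 cm^2/s

25.79


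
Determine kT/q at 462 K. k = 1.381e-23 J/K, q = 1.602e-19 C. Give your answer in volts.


Step 1: kT = 1.381e-23 * 462 = 6.38022e-21 J
Step 2: Vt = kT/q = 6.38022e-21 / 1.602e-19
Step 3: Vt = 0.03983 V

0.03983


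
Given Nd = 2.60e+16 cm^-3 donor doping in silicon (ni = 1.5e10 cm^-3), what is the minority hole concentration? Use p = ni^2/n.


Step 1: Since Nd >> ni, n ≈ Nd = 2.60e+16 cm^-3
Step 2: p = ni^2 / n = (1.5e10)^2 / 2.60e+16
Step 3: p = 2.25e20 / 2.60e+16 = 8.65e+03 cm^-3

8.65e+03


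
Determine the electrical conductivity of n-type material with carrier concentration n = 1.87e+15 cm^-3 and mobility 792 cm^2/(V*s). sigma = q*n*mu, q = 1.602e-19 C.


Step 1: sigma = q * n * mu
Step 2: sigma = 1.602e-19 * 1.87e+15 * 792
Step 3: sigma = 2.373e-01 S/cm

2.373e-01


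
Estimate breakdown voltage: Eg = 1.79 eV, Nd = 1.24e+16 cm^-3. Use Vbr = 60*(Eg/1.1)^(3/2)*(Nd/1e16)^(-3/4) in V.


Step 1: Eg/1.1 = 1.79/1.1 = 1.627273
Step 2: (Eg/1.1)^1.5 = 1.627273^1.5 = 2.075824
Step 3: (Nd/1e16)^(-0.75) = (1.24)^(-0.75) = 0.851008
Step 4: Vbr = 60 * 2.075824 * 0.851008 = 106.0 V

106.0


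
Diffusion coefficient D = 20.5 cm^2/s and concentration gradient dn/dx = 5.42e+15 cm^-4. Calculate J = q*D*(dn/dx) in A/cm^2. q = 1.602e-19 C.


Step 1: J = q * D * (dn/dx)
Step 2: J = 1.602e-19 * 20.5 * 5.42e+15
Step 3: J = 1.78e-02 A/cm^2

1.78e-02


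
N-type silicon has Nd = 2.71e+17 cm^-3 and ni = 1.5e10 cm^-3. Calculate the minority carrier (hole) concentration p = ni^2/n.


Step 1: Since Nd >> ni, n ≈ Nd = 2.71e+17 cm^-3
Step 2: p = ni^2 / n = (1.5e10)^2 / 2.71e+17
Step 3: p = 2.25e20 / 2.71e+17 = 8.30e+02 cm^-3

8.30e+02


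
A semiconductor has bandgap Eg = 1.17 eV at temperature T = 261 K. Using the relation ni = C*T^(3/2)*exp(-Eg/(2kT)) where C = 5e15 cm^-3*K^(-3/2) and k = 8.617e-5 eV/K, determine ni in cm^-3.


Step 1: Compute kT = 8.617e-5 * 261 = 0.02249037 eV
Step 2: Exponent = -Eg/(2kT) = -1.17/(2*0.02249037) = -26.01113
Step 3: T^(3/2) = 261^1.5 = 4216.58
Step 4: ni = 5e15 * 4216.58 * exp(-26.01113) = 1.07e+08 cm^-3

1.07e+08


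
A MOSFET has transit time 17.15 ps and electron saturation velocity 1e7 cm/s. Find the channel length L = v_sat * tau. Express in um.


Step 1: tau in seconds = 17.15 ps * 1e-12 = 1.7150e-11 s
Step 2: L = v_sat * tau = 1e7 * 1.7150e-11 = 1.7150e-04 cm
Step 3: L in um = 1.7150e-04 * 1e4 = 1.715 um

1.715


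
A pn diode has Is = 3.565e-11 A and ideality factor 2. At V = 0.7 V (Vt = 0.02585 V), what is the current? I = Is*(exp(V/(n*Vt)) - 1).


Step 1: V/(n*Vt) = 0.7/(2*0.02585) = 13.5397
Step 2: exp(13.5397) = 7.5896e+05
Step 3: I = 3.565e-11 * (7.5896e+05 - 1) = 2.71e-05 A

2.71e-05


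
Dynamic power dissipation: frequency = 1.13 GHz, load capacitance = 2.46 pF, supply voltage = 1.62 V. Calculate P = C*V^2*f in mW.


Step 1: V^2 = 1.62^2 = 2.6244 V^2
Step 2: P = C*V^2*f = 2.46e-12 F * 2.6244 * 1.13e9 Hz
Step 3: P = 7.29530712e-03 W
Step 4: P = 7.295 mW

7.295


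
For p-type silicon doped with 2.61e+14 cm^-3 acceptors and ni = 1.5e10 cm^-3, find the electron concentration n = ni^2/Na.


Step 1: Majority hole concentration p ≈ Na = 2.61e+14 cm^-3
Step 2: n = ni^2 / Na = (1.5e10)^2 / 2.61e+14
Step 3: n = 8.62e+05 cm^-3

8.62e+05


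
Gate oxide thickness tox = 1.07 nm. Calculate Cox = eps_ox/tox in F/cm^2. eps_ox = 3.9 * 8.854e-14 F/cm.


Step 1: eps_ox = 3.9 * 8.854e-14 = 3.45306e-13 F/cm
Step 2: tox in cm = 1.07 nm * 1e-7 = 1.0700e-07 cm
Step 3: Cox = 3.45306e-13 / 1.0700e-07 = 3.23e-06 F/cm^2

3.23e-06


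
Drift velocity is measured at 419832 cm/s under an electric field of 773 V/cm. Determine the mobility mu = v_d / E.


Step 1: mu = v_d / E
Step 2: mu = 419832 / 773
Step 3: mu = 543.12 cm^2/(V*s)

543.12


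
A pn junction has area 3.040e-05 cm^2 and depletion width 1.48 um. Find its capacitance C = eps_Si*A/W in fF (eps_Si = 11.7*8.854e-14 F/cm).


Step 1: eps_Si = 11.7 * 8.854e-14 = 1.035918e-12 F/cm
Step 2: W in cm = 1.48 * 1e-4 = 1.48e-04 cm
Step 3: C = 1.035918e-12 * 3.040e-05 / 1.48e-04 = 2.127832e-13 F
Step 4: C = 212.78 fF

212.78


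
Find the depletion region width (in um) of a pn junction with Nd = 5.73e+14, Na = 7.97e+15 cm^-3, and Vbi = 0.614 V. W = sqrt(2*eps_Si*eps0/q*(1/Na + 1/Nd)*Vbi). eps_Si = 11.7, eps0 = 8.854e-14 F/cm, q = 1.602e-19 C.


Step 1: 1/Na + 1/Nd = 1/7.97e+15 + 1/5.73e+14 = 1.87067e-15
Step 2: 2*eps*eps0/q = 2*11.7*8.854e-14/1.602e-19 = 1.293281e+07
Step 3: W^2 = 1.293281e+07 * 1.87067e-15 * 0.614 = 1.48545e-08
Step 4: W = sqrt(1.48545e-08) = 1.219e-04 cm = 1.219 um

1.219


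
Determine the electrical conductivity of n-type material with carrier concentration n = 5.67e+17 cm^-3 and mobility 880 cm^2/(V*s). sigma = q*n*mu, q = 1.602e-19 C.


Step 1: sigma = q * n * mu
Step 2: sigma = 1.602e-19 * 5.67e+17 * 880
Step 3: sigma = 7.993e+01 S/cm

7.993e+01


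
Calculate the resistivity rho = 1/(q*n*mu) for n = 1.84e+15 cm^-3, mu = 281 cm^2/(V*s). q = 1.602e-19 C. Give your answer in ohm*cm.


Step 1: sigma = q * n * mu = 1.602e-19 * 1.84e+15 * 281 = 8.28298e-02 S/cm
Step 2: rho = 1 / sigma = 1 / 8.28298e-02 = 12.07 ohm*cm

12.07


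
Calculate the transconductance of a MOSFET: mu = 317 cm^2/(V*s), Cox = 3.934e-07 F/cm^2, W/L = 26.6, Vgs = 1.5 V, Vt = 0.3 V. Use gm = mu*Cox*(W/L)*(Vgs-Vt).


Step 1: Vov = Vgs - Vt = 1.5 - 0.3 = 1.2 V
Step 2: gm = mu * Cox * (W/L) * Vov
Step 3: gm = 317 * 3.934e-07 * 26.6 * 1.2 = 3.98e-03 S

3.98e-03


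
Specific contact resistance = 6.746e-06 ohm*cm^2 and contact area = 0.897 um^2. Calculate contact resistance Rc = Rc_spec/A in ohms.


Step 1: Convert area to cm^2: 0.897 um^2 = 8.9700e-09 cm^2
Step 2: Rc = Rc_spec / A = 6.746e-06 / 8.9700e-09
Step 3: Rc = 7.52e+02 ohms

7.52e+02


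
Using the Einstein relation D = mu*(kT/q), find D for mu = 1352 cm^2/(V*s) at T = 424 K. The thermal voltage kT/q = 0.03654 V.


Step 1: D = mu * (kT/q)
Step 2: D = 1352 * 0.03654
Step 3: D = 49.4 cm^2/s

49.4


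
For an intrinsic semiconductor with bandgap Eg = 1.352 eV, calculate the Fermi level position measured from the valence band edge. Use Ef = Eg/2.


Step 1: For an intrinsic semiconductor, the Fermi level sits at midgap.
Step 2: Ef = Eg / 2 = 1.352 / 2 = 0.676 eV

0.676


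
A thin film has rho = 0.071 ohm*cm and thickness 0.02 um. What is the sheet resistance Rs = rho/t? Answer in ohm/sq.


Step 1: Convert thickness to cm: t = 0.02 um = 2.0000e-06 cm
Step 2: Rs = rho / t = 0.071 / 2.0000e-06
Step 3: Rs = 35500.0 ohm/sq

35500.0


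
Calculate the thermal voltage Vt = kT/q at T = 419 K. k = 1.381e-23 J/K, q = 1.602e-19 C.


Step 1: kT = 1.381e-23 * 419 = 5.78639e-21 J
Step 2: Vt = kT/q = 5.78639e-21 / 1.602e-19
Step 3: Vt = 0.03612 V

0.03612


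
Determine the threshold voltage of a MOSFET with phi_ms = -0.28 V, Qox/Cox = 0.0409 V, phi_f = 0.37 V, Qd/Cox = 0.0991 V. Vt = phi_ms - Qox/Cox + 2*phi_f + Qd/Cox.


Step 1: Vt = phi_ms - Qox/Cox + 2*phi_f + Qd/Cox
Step 2: Vt = -0.28 - 0.0409 + 2*0.37 + 0.0991
Step 3: Vt = -0.28 - 0.0409 + 0.74 + 0.0991
Step 4: Vt = 0.5182 V

0.5182


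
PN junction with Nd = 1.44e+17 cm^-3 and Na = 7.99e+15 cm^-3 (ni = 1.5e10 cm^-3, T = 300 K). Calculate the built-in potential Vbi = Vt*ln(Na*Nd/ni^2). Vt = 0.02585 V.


Step 1: Compute Na*Nd/ni^2 = 7.99e+15 * 1.44e+17 / (1.5e10)^2 = 5.1136e+12
Step 2: ln(5.1136e+12) = 29.2629
Step 3: Vbi = 0.02585 * 29.2629 = 0.756 V

0.756


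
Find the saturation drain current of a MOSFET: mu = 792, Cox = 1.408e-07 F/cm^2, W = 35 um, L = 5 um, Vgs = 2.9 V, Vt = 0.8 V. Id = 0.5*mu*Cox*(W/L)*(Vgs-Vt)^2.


Step 1: Overdrive voltage Vov = Vgs - Vt = 2.9 - 0.8 = 2.1 V
Step 2: W/L = 35/5 = 7
Step 3: Id = 0.5 * 792 * 1.408e-07 * 7 * 2.1^2
Step 4: Id = 1.72e-03 A

1.72e-03


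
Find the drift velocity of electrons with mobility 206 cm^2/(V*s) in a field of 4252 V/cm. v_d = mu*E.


Step 1: v_d = mu * E
Step 2: v_d = 206 * 4252 = 875912
Step 3: v_d = 8.76e+05 cm/s

8.76e+05


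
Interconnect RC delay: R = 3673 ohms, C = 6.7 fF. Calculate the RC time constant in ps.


Step 1: tau = R * C
Step 2: tau = 3673 * 6.7 fF = 3673 * 6.7e-15 F
Step 3: tau = 2.46091e-11 s = 24.6091 ps

24.6091


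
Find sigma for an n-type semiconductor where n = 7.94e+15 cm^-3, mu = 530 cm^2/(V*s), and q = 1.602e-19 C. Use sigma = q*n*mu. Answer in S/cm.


Step 1: sigma = q * n * mu
Step 2: sigma = 1.602e-19 * 7.94e+15 * 530
Step 3: sigma = 6.742e-01 S/cm

6.742e-01


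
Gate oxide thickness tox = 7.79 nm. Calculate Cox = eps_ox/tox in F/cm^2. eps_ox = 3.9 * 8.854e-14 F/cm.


Step 1: eps_ox = 3.9 * 8.854e-14 = 3.45306e-13 F/cm
Step 2: tox in cm = 7.79 nm * 1e-7 = 7.7900e-07 cm
Step 3: Cox = 3.45306e-13 / 7.7900e-07 = 4.43e-07 F/cm^2

4.43e-07


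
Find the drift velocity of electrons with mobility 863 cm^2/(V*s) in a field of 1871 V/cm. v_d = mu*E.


Step 1: v_d = mu * E
Step 2: v_d = 863 * 1871 = 1614673
Step 3: v_d = 1.61e+06 cm/s

1.61e+06


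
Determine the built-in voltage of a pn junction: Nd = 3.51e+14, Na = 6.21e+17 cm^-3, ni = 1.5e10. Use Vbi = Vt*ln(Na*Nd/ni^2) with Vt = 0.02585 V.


Step 1: Compute Na*Nd/ni^2 = 6.21e+17 * 3.51e+14 / (1.5e10)^2 = 9.6876e+11
Step 2: ln(9.6876e+11) = 27.5993
Step 3: Vbi = 0.02585 * 27.5993 = 0.713 V

0.713


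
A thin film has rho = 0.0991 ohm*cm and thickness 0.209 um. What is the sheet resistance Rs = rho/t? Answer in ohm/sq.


Step 1: Convert thickness to cm: t = 0.209 um = 2.0900e-05 cm
Step 2: Rs = rho / t = 0.0991 / 2.0900e-05
Step 3: Rs = 4741.6 ohm/sq

4741.6


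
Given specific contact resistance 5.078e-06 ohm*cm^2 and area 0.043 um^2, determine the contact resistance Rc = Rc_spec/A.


Step 1: Convert area to cm^2: 0.043 um^2 = 4.3000e-10 cm^2
Step 2: Rc = Rc_spec / A = 5.078e-06 / 4.3000e-10
Step 3: Rc = 1.18e+04 ohms

1.18e+04


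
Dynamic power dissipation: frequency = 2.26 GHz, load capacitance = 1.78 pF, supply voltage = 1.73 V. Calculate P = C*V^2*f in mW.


Step 1: V^2 = 1.73^2 = 2.9929 V^2
Step 2: P = C*V^2*f = 1.78e-12 F * 2.9929 * 2.26e9 Hz
Step 3: P = 1.203983812e-02 W
Step 4: P = 12.04 mW

12.04


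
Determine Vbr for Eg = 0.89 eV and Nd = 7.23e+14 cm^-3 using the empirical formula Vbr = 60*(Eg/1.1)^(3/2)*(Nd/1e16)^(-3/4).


Step 1: Eg/1.1 = 0.89/1.1 = 0.809091
Step 2: (Eg/1.1)^1.5 = 0.809091^1.5 = 0.727773
Step 3: (Nd/1e16)^(-0.75) = (0.0723)^(-0.75) = 7.172099
Step 4: Vbr = 60 * 0.727773 * 7.172099 = 313.2 V

313.2


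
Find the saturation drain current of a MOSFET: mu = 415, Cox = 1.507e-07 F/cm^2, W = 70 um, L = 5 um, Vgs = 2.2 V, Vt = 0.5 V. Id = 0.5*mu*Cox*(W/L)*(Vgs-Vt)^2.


Step 1: Overdrive voltage Vov = Vgs - Vt = 2.2 - 0.5 = 1.7 V
Step 2: W/L = 70/5 = 14
Step 3: Id = 0.5 * 415 * 1.507e-07 * 14 * 1.7^2
Step 4: Id = 1.27e-03 A

1.27e-03


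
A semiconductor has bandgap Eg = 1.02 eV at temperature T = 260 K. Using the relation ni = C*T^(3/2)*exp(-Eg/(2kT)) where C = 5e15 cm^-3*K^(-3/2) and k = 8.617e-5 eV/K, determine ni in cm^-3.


Step 1: Compute kT = 8.617e-5 * 260 = 0.0224042 eV
Step 2: Exponent = -Eg/(2kT) = -1.02/(2*0.0224042) = -22.76359
Step 3: T^(3/2) = 260^1.5 = 4192.37
Step 4: ni = 5e15 * 4192.37 * exp(-22.76359) = 2.72e+09 cm^-3

2.72e+09


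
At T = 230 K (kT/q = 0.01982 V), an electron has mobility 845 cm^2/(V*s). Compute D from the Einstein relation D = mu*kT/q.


Step 1: D = mu * (kT/q)
Step 2: D = 845 * 0.01982
Step 3: D = 16.75 cm^2/s

16.75


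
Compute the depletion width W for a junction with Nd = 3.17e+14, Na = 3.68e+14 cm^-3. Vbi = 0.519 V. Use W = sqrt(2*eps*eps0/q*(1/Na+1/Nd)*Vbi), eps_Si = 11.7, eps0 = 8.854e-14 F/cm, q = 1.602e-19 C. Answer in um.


Step 1: 1/Na + 1/Nd = 1/3.68e+14 + 1/3.17e+14 = 5.87197e-15
Step 2: 2*eps*eps0/q = 2*11.7*8.854e-14/1.602e-19 = 1.293281e+07
Step 3: W^2 = 1.293281e+07 * 5.87197e-15 * 0.519 = 3.94134e-08
Step 4: W = sqrt(3.94134e-08) = 1.985e-04 cm = 1.985 um

1.985


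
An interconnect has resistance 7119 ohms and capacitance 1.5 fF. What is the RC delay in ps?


Step 1: tau = R * C
Step 2: tau = 7119 * 1.5 fF = 7119 * 1.5e-15 F
Step 3: tau = 1.06785e-11 s = 10.6785 ps

10.6785


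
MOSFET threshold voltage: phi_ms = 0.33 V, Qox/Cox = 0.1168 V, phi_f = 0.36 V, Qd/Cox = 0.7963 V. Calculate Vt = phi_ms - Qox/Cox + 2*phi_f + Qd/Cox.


Step 1: Vt = phi_ms - Qox/Cox + 2*phi_f + Qd/Cox
Step 2: Vt = 0.33 - 0.1168 + 2*0.36 + 0.7963
Step 3: Vt = 0.33 - 0.1168 + 0.72 + 0.7963
Step 4: Vt = 1.7295 V

1.7295


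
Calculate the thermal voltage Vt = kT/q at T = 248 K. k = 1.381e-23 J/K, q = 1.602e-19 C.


Step 1: kT = 1.381e-23 * 248 = 3.42488e-21 J
Step 2: Vt = kT/q = 3.42488e-21 / 1.602e-19
Step 3: Vt = 0.02138 V

0.02138


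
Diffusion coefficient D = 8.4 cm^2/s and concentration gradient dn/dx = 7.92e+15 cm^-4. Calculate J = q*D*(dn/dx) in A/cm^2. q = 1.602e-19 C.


Step 1: J = q * D * (dn/dx)
Step 2: J = 1.602e-19 * 8.4 * 7.92e+15
Step 3: J = 1.07e-02 A/cm^2

1.07e-02


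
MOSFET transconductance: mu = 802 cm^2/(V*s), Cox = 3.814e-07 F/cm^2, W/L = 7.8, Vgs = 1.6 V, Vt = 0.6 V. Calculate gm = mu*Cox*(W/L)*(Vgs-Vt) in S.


Step 1: Vov = Vgs - Vt = 1.6 - 0.6 = 1.0 V
Step 2: gm = mu * Cox * (W/L) * Vov
Step 3: gm = 802 * 3.814e-07 * 7.8 * 1.0 = 2.39e-03 S

2.39e-03


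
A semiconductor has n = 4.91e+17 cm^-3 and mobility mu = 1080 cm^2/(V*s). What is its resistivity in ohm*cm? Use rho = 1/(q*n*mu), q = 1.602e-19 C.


Step 1: sigma = q * n * mu = 1.602e-19 * 4.91e+17 * 1080 = 8.49509e+01 S/cm
Step 2: rho = 1 / sigma = 1 / 8.49509e+01 = 0.01177 ohm*cm

0.01177


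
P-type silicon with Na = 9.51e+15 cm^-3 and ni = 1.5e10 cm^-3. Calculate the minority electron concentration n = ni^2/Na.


Step 1: Majority hole concentration p ≈ Na = 9.51e+15 cm^-3
Step 2: n = ni^2 / Na = (1.5e10)^2 / 9.51e+15
Step 3: n = 2.37e+04 cm^-3

2.37e+04


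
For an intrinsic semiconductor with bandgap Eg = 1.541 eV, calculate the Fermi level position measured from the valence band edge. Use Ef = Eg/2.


Step 1: For an intrinsic semiconductor, the Fermi level sits at midgap.
Step 2: Ef = Eg / 2 = 1.541 / 2 = 0.7705 eV

0.7705


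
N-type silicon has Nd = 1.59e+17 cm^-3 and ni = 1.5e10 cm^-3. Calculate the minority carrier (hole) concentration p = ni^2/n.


Step 1: Since Nd >> ni, n ≈ Nd = 1.59e+17 cm^-3
Step 2: p = ni^2 / n = (1.5e10)^2 / 1.59e+17
Step 3: p = 2.25e20 / 1.59e+17 = 1.42e+03 cm^-3

1.42e+03


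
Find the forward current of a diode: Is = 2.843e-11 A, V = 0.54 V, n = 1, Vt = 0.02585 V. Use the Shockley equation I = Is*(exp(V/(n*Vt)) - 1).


Step 1: V/(n*Vt) = 0.54/(1*0.02585) = 20.8897
Step 2: exp(20.8897) = 1.1811e+09
Step 3: I = 2.843e-11 * (1.1811e+09 - 1) = 3.36e-02 A

3.36e-02


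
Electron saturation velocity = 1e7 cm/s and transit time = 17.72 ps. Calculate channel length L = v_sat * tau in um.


Step 1: tau in seconds = 17.72 ps * 1e-12 = 1.7720e-11 s
Step 2: L = v_sat * tau = 1e7 * 1.7720e-11 = 1.7720e-04 cm
Step 3: L in um = 1.7720e-04 * 1e4 = 1.772 um

1.772


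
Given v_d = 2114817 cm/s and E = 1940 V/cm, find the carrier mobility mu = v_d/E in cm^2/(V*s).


Step 1: mu = v_d / E
Step 2: mu = 2114817 / 1940
Step 3: mu = 1090.11 cm^2/(V*s)

1090.11


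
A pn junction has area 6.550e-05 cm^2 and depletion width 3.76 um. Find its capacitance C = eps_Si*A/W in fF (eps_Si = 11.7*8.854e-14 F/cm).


Step 1: eps_Si = 11.7 * 8.854e-14 = 1.035918e-12 F/cm
Step 2: W in cm = 3.76 * 1e-4 = 3.76e-04 cm
Step 3: C = 1.035918e-12 * 6.550e-05 / 3.76e-04 = 1.804591e-13 F
Step 4: C = 180.46 fF

180.46


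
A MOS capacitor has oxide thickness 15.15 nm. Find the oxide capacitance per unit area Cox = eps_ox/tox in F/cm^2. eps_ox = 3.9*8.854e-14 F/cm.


Step 1: eps_ox = 3.9 * 8.854e-14 = 3.45306e-13 F/cm
Step 2: tox in cm = 15.15 nm * 1e-7 = 1.5150e-06 cm
Step 3: Cox = 3.45306e-13 / 1.5150e-06 = 2.28e-07 F/cm^2

2.28e-07


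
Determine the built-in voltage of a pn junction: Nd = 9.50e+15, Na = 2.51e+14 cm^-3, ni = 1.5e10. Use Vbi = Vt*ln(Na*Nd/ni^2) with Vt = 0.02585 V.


Step 1: Compute Na*Nd/ni^2 = 2.51e+14 * 9.50e+15 / (1.5e10)^2 = 1.0598e+10
Step 2: ln(1.0598e+10) = 23.0839
Step 3: Vbi = 0.02585 * 23.0839 = 0.597 V

0.597


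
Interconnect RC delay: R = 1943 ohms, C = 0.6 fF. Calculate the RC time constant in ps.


Step 1: tau = R * C
Step 2: tau = 1943 * 0.6 fF = 1943 * 6.0e-16 F
Step 3: tau = 1.1658e-12 s = 1.1658 ps

1.1658


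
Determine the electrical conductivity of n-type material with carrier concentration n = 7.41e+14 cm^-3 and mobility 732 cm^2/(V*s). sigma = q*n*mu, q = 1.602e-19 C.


Step 1: sigma = q * n * mu
Step 2: sigma = 1.602e-19 * 7.41e+14 * 732
Step 3: sigma = 8.689e-02 S/cm

8.689e-02


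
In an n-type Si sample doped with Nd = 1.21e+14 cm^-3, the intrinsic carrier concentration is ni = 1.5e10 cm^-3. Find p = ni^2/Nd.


Step 1: Since Nd >> ni, n ≈ Nd = 1.21e+14 cm^-3
Step 2: p = ni^2 / n = (1.5e10)^2 / 1.21e+14
Step 3: p = 2.25e20 / 1.21e+14 = 1.86e+06 cm^-3

1.86e+06


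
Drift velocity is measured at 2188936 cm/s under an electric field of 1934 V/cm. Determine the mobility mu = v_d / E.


Step 1: mu = v_d / E
Step 2: mu = 2188936 / 1934
Step 3: mu = 1131.82 cm^2/(V*s)

1131.82


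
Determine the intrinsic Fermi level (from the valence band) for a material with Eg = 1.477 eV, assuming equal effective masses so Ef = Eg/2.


Step 1: For an intrinsic semiconductor, the Fermi level sits at midgap.
Step 2: Ef = Eg / 2 = 1.477 / 2 = 0.7385 eV

0.7385


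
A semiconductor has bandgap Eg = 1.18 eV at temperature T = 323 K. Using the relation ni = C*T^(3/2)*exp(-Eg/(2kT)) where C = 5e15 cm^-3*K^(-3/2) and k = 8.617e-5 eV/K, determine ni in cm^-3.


Step 1: Compute kT = 8.617e-5 * 323 = 0.02783291 eV
Step 2: Exponent = -Eg/(2kT) = -1.18/(2*0.02783291) = -21.19793
Step 3: T^(3/2) = 323^1.5 = 5805.02
Step 4: ni = 5e15 * 5805.02 * exp(-21.19793) = 1.81e+10 cm^-3

1.81e+10


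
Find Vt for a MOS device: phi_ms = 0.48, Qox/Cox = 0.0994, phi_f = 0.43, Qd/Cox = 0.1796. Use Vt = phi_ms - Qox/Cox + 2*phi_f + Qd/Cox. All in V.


Step 1: Vt = phi_ms - Qox/Cox + 2*phi_f + Qd/Cox
Step 2: Vt = 0.48 - 0.0994 + 2*0.43 + 0.1796
Step 3: Vt = 0.48 - 0.0994 + 0.86 + 0.1796
Step 4: Vt = 1.4202 V

1.4202


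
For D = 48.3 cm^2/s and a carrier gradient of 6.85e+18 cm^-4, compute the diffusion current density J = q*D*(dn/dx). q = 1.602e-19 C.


Step 1: J = q * D * (dn/dx)
Step 2: J = 1.602e-19 * 48.3 * 6.85e+18
Step 3: J = 5.30e+01 A/cm^2

5.30e+01


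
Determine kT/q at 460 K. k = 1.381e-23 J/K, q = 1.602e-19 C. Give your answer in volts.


Step 1: kT = 1.381e-23 * 460 = 6.3526e-21 J
Step 2: Vt = kT/q = 6.3526e-21 / 1.602e-19
Step 3: Vt = 0.03965 V

0.03965


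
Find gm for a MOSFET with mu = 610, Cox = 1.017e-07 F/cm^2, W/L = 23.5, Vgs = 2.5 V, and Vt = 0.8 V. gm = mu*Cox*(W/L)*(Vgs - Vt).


Step 1: Vov = Vgs - Vt = 2.5 - 0.8 = 1.7 V
Step 2: gm = mu * Cox * (W/L) * Vov
Step 3: gm = 610 * 1.017e-07 * 23.5 * 1.7 = 2.48e-03 S

2.48e-03


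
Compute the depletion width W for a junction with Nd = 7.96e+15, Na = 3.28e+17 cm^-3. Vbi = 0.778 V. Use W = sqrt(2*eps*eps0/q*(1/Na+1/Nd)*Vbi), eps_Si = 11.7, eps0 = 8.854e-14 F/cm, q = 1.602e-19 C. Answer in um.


Step 1: 1/Na + 1/Nd = 1/3.28e+17 + 1/7.96e+15 = 1.28677e-16
Step 2: 2*eps*eps0/q = 2*11.7*8.854e-14/1.602e-19 = 1.293281e+07
Step 3: W^2 = 1.293281e+07 * 1.28677e-16 * 0.778 = 1.29471e-09
Step 4: W = sqrt(1.29471e-09) = 3.598e-05 cm = 0.3598 um

0.3598


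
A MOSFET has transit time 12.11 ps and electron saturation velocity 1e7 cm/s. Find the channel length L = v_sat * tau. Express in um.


Step 1: tau in seconds = 12.11 ps * 1e-12 = 1.2110e-11 s
Step 2: L = v_sat * tau = 1e7 * 1.2110e-11 = 1.2110e-04 cm
Step 3: L in um = 1.2110e-04 * 1e4 = 1.211 um

1.211


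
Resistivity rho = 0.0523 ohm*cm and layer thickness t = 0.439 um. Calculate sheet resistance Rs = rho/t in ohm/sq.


Step 1: Convert thickness to cm: t = 0.439 um = 4.3900e-05 cm
Step 2: Rs = rho / t = 0.0523 / 4.3900e-05
Step 3: Rs = 1191.3 ohm/sq

1191.3


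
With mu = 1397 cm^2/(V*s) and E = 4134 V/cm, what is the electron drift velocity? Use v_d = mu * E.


Step 1: v_d = mu * E
Step 2: v_d = 1397 * 4134 = 5775198
Step 3: v_d = 5.78e+06 cm/s

5.78e+06


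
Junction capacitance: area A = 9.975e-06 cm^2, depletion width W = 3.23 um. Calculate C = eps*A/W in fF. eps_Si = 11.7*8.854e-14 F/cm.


Step 1: eps_Si = 11.7 * 8.854e-14 = 1.035918e-12 F/cm
Step 2: W in cm = 3.23 * 1e-4 = 3.23e-04 cm
Step 3: C = 1.035918e-12 * 9.975e-06 / 3.23e-04 = 3.199159e-14 F
Step 4: C = 31.99 fF

31.99


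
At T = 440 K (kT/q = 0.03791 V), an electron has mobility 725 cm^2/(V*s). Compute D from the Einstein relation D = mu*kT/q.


Step 1: D = mu * (kT/q)
Step 2: D = 725 * 0.03791
Step 3: D = 27.48 cm^2/s

27.48


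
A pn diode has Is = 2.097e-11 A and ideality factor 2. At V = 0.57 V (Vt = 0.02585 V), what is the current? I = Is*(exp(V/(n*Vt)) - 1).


Step 1: V/(n*Vt) = 0.57/(2*0.02585) = 11.0251
Step 2: exp(11.0251) = 6.1396e+04
Step 3: I = 2.097e-11 * (6.1396e+04 - 1) = 1.29e-06 A

1.29e-06


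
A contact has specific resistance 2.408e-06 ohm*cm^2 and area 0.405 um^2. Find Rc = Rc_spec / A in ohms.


Step 1: Convert area to cm^2: 0.405 um^2 = 4.0500e-09 cm^2
Step 2: Rc = Rc_spec / A = 2.408e-06 / 4.0500e-09
Step 3: Rc = 5.95e+02 ohms

5.95e+02
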